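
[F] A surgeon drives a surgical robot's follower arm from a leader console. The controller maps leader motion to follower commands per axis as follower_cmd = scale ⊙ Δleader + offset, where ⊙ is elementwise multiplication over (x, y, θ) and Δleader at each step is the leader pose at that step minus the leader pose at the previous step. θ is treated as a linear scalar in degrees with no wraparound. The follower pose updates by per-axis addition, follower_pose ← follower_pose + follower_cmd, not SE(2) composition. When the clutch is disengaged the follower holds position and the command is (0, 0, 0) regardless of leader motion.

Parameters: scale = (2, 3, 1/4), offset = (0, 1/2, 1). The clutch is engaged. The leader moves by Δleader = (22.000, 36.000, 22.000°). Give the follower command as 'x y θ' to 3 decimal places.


axis x: 2·22.000 + 0 = 44.000
axis y: 3·36.000 + 1/2 = 108.500
axis θ: 1/4·22.000 + 1 = 6.500

44.000 108.500 6.500


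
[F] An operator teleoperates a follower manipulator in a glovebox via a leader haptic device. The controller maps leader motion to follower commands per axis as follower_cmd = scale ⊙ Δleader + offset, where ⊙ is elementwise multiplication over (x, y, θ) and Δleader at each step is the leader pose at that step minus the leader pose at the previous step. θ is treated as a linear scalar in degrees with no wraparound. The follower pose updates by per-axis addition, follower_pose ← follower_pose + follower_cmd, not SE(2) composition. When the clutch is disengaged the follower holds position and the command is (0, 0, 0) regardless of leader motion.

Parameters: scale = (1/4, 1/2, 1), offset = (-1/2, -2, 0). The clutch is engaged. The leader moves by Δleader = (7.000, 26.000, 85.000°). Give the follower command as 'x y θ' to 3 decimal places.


1.250 11.000 85.000

axis x: 1/4·7.000 + -1/2 = 1.250
axis y: 1/2·26.000 + -2 = 11.000
axis θ: 1·85.000 + 0 = 85.000


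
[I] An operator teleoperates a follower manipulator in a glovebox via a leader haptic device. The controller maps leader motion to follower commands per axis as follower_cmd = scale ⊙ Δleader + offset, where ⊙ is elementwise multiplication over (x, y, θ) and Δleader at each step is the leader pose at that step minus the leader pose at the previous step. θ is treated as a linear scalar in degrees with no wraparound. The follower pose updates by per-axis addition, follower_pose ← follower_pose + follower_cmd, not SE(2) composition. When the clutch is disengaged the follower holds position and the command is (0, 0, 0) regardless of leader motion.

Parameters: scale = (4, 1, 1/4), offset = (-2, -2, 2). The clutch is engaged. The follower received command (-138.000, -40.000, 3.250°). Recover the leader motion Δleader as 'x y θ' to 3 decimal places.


-34.000 -38.000 5.000

axis x: (-138.000 − -2) / (4) = -34.000
axis y: (-40.000 − -2) / (1) = -38.000
axis θ: (3.250 − 2) / (1/4) = 5.000


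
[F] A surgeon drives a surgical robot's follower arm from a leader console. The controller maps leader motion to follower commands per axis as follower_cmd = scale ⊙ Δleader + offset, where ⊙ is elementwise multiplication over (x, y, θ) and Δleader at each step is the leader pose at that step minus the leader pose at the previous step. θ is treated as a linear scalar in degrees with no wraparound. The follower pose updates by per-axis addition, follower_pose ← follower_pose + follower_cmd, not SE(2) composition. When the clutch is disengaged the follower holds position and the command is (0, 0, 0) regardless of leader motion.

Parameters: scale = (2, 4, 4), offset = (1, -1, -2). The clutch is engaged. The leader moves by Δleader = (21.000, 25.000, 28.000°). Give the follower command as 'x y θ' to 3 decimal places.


axis x: 2·21.000 + 1 = 43.000
axis y: 4·25.000 + -1 = 99.000
axis θ: 4·28.000 + -2 = 110.000

43.000 99.000 110.000


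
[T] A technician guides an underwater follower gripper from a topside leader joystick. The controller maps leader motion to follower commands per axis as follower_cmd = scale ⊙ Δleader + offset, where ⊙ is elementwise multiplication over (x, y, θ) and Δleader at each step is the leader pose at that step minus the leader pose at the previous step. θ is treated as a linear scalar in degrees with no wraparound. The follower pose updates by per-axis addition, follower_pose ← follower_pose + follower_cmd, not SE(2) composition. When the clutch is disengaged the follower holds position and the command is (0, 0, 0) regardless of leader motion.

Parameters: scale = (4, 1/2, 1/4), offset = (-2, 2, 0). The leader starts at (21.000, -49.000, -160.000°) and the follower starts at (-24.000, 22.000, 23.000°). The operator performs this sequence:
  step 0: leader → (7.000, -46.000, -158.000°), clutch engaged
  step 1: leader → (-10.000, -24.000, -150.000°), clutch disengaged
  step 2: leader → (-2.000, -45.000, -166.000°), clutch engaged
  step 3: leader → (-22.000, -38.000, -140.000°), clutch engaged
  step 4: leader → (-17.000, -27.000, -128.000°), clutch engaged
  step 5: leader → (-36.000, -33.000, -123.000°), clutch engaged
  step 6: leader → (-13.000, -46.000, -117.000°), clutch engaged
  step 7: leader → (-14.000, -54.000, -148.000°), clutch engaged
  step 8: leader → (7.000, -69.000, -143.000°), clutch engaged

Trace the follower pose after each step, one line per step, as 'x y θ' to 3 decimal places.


step 0: Δleader=(-14.000, 3.000, 2.000°), engaged; cmd=(-58.000, 3.500, 0.500°) → follower=(-82.000, 25.500, 23.500°)
step 1: Δleader=(-17.000, 22.000, 8.000°), disengaged; cmd=(0,0,0) → follower holds at (-82.000, 25.500, 23.500°)
step 2: Δleader=(8.000, -21.000, -16.000°), engaged; cmd=(30.000, -8.500, -4.000°) → follower=(-52.000, 17.000, 19.500°)
step 3: Δleader=(-20.000, 7.000, 26.000°), engaged; cmd=(-82.000, 5.500, 6.500°) → follower=(-134.000, 22.500, 26.000°)
step 4: Δleader=(5.000, 11.000, 12.000°), engaged; cmd=(18.000, 7.500, 3.000°) → follower=(-116.000, 30.000, 29.000°)
step 5: Δleader=(-19.000, -6.000, 5.000°), engaged; cmd=(-78.000, -1.000, 1.250°) → follower=(-194.000, 29.000, 30.250°)
step 6: Δleader=(23.000, -13.000, 6.000°), engaged; cmd=(90.000, -4.500, 1.500°) → follower=(-104.000, 24.500, 31.750°)
step 7: Δleader=(-1.000, -8.000, -31.000°), engaged; cmd=(-6.000, -2.000, -7.750°) → follower=(-110.000, 22.500, 24.000°)
step 8: Δleader=(21.000, -15.000, 5.000°), engaged; cmd=(82.000, -5.500, 1.250°) → follower=(-28.000, 17.000, 25.250°)

-82.000 25.500 23.500
-82.000 25.500 23.500
-52.000 17.000 19.500
-134.000 22.500 26.000
-116.000 30.000 29.000
-194.000 29.000 30.250
-104.000 24.500 31.750
-110.000 22.500 24.000
-28.000 17.000 25.250


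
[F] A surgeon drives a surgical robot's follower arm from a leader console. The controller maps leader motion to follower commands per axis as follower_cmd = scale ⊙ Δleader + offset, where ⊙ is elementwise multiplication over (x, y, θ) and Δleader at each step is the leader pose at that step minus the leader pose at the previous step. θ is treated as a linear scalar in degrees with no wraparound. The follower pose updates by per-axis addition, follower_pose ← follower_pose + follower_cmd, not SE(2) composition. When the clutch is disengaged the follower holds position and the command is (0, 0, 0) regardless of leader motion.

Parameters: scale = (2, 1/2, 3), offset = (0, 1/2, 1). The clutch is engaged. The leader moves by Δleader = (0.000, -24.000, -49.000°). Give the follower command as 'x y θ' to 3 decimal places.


0.000 -11.500 -146.000

axis x: 2·0.000 + 0 = 0.000
axis y: 1/2·-24.000 + 1/2 = -11.500
axis θ: 3·-49.000 + 1 = -146.000


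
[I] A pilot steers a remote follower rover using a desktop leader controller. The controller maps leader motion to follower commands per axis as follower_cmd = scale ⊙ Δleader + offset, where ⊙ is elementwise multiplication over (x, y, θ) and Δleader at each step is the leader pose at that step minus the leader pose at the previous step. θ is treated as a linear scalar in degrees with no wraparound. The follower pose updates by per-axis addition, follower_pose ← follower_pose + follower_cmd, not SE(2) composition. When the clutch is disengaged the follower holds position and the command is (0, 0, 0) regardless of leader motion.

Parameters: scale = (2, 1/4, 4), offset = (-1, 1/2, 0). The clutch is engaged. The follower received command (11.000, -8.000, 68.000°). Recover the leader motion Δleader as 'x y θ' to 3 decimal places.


6.000 -34.000 17.000

axis x: (11.000 − -1) / (2) = 6.000
axis y: (-8.000 − 1/2) / (1/4) = -34.000
axis θ: (68.000 − 0) / (4) = 17.000


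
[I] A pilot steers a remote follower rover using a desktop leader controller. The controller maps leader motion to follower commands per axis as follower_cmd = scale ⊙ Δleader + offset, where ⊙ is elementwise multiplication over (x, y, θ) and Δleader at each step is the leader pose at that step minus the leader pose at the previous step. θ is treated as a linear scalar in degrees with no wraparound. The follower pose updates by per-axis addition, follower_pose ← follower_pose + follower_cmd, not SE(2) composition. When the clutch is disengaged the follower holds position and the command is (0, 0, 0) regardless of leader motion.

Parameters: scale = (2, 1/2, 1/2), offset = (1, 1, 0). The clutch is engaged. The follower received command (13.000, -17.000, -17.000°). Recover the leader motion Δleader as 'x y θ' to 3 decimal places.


6.000 -36.000 -34.000

axis x: (13.000 − 1) / (2) = 6.000
axis y: (-17.000 − 1) / (1/2) = -36.000
axis θ: (-17.000 − 0) / (1/2) = -34.000


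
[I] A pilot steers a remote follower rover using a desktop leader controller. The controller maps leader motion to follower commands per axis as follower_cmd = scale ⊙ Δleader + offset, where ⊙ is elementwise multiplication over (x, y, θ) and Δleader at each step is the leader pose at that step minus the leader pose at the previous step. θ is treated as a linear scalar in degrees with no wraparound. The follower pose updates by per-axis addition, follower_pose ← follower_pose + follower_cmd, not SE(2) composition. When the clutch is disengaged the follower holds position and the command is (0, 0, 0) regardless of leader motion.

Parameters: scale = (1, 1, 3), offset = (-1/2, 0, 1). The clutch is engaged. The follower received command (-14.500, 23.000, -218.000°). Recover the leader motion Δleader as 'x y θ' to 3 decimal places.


-14.000 23.000 -73.000

axis x: (-14.500 − -1/2) / (1) = -14.000
axis y: (23.000 − 0) / (1) = 23.000
axis θ: (-218.000 − 1) / (3) = -73.000


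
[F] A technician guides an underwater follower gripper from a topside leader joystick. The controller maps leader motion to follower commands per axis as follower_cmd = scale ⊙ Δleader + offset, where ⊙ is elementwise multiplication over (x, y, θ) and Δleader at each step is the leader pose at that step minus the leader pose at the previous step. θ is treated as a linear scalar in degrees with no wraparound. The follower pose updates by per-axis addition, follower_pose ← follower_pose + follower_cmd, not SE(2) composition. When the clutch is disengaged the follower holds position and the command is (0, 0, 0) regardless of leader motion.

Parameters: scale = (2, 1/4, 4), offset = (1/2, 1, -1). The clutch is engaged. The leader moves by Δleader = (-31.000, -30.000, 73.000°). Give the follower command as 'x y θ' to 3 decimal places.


-61.500 -6.500 291.000

axis x: 2·-31.000 + 1/2 = -61.500
axis y: 1/4·-30.000 + 1 = -6.500
axis θ: 4·73.000 + -1 = 291.000


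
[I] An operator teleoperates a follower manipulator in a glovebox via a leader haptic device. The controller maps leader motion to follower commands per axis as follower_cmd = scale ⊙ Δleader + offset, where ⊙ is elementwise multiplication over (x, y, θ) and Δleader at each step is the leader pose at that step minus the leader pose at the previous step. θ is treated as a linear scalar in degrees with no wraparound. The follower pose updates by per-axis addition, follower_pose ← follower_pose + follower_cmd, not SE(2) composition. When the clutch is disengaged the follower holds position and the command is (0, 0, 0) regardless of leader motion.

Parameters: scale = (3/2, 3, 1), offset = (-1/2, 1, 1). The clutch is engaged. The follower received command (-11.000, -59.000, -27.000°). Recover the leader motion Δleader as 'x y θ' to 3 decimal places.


-7.000 -20.000 -28.000

axis x: (-11.000 − -1/2) / (3/2) = -7.000
axis y: (-59.000 − 1) / (3) = -20.000
axis θ: (-27.000 − 1) / (1) = -28.000


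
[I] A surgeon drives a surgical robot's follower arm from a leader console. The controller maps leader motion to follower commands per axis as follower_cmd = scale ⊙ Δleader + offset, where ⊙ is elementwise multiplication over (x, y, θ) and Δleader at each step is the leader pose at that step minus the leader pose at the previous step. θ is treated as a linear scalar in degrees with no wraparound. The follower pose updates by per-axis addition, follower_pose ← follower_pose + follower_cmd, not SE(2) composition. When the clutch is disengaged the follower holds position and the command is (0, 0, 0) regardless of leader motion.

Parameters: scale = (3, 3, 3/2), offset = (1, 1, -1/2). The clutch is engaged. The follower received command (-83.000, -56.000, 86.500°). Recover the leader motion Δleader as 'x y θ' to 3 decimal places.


-28.000 -19.000 58.000

axis x: (-83.000 − 1) / (3) = -28.000
axis y: (-56.000 − 1) / (3) = -19.000
axis θ: (86.500 − -1/2) / (3/2) = 58.000


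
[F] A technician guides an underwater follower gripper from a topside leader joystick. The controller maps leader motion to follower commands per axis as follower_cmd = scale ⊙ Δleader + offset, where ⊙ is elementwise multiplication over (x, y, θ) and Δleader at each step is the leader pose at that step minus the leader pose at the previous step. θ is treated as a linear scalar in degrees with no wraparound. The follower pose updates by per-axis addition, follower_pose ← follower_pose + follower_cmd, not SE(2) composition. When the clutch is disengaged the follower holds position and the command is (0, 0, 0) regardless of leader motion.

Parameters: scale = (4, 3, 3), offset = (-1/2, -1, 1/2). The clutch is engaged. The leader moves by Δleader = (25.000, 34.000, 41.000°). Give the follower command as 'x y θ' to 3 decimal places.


99.500 101.000 123.500

axis x: 4·25.000 + -1/2 = 99.500
axis y: 3·34.000 + -1 = 101.000
axis θ: 3·41.000 + 1/2 = 123.500


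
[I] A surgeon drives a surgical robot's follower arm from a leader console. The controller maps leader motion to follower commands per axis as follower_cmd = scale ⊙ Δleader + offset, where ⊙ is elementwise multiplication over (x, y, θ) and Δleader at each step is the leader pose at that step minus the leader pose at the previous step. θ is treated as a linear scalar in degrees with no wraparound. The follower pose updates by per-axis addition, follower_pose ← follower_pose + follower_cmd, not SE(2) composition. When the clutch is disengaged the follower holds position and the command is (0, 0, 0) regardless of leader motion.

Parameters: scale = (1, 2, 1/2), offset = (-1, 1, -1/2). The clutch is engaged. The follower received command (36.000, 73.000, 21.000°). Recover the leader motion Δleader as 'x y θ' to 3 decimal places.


37.000 36.000 43.000

axis x: (36.000 − -1) / (1) = 37.000
axis y: (73.000 − 1) / (2) = 36.000
axis θ: (21.000 − -1/2) / (1/2) = 43.000


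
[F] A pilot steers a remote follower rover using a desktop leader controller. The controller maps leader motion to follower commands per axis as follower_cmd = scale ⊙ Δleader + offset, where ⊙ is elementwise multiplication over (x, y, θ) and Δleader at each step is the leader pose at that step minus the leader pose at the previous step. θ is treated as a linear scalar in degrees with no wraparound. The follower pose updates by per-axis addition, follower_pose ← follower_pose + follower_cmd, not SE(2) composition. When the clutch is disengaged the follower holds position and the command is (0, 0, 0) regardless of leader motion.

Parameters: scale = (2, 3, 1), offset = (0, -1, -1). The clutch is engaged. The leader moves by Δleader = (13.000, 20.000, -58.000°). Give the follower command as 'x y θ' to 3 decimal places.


26.000 59.000 -59.000

axis x: 2·13.000 + 0 = 26.000
axis y: 3·20.000 + -1 = 59.000
axis θ: 1·-58.000 + -1 = -59.000


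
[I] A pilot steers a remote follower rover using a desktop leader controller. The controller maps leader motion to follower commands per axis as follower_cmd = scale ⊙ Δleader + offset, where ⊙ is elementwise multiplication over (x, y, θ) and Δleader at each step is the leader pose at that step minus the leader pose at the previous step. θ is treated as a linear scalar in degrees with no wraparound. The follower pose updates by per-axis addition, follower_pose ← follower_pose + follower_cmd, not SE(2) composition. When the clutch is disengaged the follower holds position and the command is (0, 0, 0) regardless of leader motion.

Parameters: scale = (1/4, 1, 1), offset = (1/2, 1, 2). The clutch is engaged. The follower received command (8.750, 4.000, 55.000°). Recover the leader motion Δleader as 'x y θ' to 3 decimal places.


33.000 3.000 53.000

axis x: (8.750 − 1/2) / (1/4) = 33.000
axis y: (4.000 − 1) / (1) = 3.000
axis θ: (55.000 − 2) / (1) = 53.000


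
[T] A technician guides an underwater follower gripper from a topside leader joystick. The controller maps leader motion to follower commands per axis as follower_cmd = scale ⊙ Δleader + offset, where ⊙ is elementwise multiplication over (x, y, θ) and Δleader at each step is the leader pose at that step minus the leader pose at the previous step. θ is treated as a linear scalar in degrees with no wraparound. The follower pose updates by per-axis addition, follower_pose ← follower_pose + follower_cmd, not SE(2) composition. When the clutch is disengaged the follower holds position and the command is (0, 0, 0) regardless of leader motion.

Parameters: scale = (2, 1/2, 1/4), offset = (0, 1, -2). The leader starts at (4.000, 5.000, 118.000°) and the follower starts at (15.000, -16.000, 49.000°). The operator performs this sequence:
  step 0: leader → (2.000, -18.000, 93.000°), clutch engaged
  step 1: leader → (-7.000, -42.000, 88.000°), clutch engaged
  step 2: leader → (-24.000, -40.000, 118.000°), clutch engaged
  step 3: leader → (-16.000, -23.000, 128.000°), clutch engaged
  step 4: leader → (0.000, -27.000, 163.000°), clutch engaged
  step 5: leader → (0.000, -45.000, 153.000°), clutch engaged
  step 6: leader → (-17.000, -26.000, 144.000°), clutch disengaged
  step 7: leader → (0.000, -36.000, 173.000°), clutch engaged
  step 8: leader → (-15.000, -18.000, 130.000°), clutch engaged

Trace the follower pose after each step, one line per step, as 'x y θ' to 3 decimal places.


11.000 -26.500 40.750
-7.000 -37.500 37.500
-41.000 -35.500 43.000
-25.000 -26.000 43.500
7.000 -27.000 50.250
7.000 -35.000 45.750
7.000 -35.000 45.750
41.000 -39.000 51.000
11.000 -29.000 38.250

step 0: Δleader=(-2.000, -23.000, -25.000°), engaged; cmd=(-4.000, -10.500, -8.250°) → follower=(11.000, -26.500, 40.750°)
step 1: Δleader=(-9.000, -24.000, -5.000°), engaged; cmd=(-18.000, -11.000, -3.250°) → follower=(-7.000, -37.500, 37.500°)
step 2: Δleader=(-17.000, 2.000, 30.000°), engaged; cmd=(-34.000, 2.000, 5.500°) → follower=(-41.000, -35.500, 43.000°)
step 3: Δleader=(8.000, 17.000, 10.000°), engaged; cmd=(16.000, 9.500, 0.500°) → follower=(-25.000, -26.000, 43.500°)
step 4: Δleader=(16.000, -4.000, 35.000°), engaged; cmd=(32.000, -1.000, 6.750°) → follower=(7.000, -27.000, 50.250°)
step 5: Δleader=(0.000, -18.000, -10.000°), engaged; cmd=(0.000, -8.000, -4.500°) → follower=(7.000, -35.000, 45.750°)
step 6: Δleader=(-17.000, 19.000, -9.000°), disengaged; cmd=(0,0,0) → follower holds at (7.000, -35.000, 45.750°)
step 7: Δleader=(17.000, -10.000, 29.000°), engaged; cmd=(34.000, -4.000, 5.250°) → follower=(41.000, -39.000, 51.000°)
step 8: Δleader=(-15.000, 18.000, -43.000°), engaged; cmd=(-30.000, 10.000, -12.750°) → follower=(11.000, -29.000, 38.250°)


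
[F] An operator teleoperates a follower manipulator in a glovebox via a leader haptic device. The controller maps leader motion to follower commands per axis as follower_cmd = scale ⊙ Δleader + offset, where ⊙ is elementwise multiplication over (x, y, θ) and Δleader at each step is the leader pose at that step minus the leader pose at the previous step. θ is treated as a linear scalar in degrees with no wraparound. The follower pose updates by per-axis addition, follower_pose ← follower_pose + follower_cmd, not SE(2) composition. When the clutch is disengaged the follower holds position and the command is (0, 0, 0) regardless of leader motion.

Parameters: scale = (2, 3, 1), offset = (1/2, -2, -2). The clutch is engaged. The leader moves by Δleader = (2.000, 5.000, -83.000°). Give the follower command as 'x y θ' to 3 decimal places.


axis x: 2·2.000 + 1/2 = 4.500
axis y: 3·5.000 + -2 = 13.000
axis θ: 1·-83.000 + -2 = -85.000

4.500 13.000 -85.000


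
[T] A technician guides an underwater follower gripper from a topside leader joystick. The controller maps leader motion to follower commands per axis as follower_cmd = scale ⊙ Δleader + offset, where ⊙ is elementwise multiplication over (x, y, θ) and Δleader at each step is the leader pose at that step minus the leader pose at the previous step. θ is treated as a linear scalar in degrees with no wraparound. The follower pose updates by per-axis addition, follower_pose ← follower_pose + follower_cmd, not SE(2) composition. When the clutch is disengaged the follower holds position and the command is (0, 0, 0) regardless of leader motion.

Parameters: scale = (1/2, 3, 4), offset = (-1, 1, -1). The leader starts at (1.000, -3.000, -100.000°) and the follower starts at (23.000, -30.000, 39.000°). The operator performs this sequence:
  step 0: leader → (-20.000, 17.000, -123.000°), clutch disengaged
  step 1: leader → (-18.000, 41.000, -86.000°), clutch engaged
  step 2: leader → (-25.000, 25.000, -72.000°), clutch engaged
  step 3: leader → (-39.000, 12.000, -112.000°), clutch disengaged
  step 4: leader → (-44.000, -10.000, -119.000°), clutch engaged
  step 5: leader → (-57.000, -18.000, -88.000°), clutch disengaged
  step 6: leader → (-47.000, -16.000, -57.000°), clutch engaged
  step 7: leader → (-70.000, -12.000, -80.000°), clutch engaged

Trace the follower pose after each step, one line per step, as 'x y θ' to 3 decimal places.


23.000 -30.000 39.000
23.000 43.000 186.000
18.500 -4.000 241.000
18.500 -4.000 241.000
15.000 -69.000 212.000
15.000 -69.000 212.000
19.000 -62.000 335.000
6.500 -49.000 242.000

step 0: Δleader=(-21.000, 20.000, -23.000°), disengaged; cmd=(0,0,0) → follower holds at (23.000, -30.000, 39.000°)
step 1: Δleader=(2.000, 24.000, 37.000°), engaged; cmd=(0.000, 73.000, 147.000°) → follower=(23.000, 43.000, 186.000°)
step 2: Δleader=(-7.000, -16.000, 14.000°), engaged; cmd=(-4.500, -47.000, 55.000°) → follower=(18.500, -4.000, 241.000°)
step 3: Δleader=(-14.000, -13.000, -40.000°), disengaged; cmd=(0,0,0) → follower holds at (18.500, -4.000, 241.000°)
step 4: Δleader=(-5.000, -22.000, -7.000°), engaged; cmd=(-3.500, -65.000, -29.000°) → follower=(15.000, -69.000, 212.000°)
step 5: Δleader=(-13.000, -8.000, 31.000°), disengaged; cmd=(0,0,0) → follower holds at (15.000, -69.000, 212.000°)
step 6: Δleader=(10.000, 2.000, 31.000°), engaged; cmd=(4.000, 7.000, 123.000°) → follower=(19.000, -62.000, 335.000°)
step 7: Δleader=(-23.000, 4.000, -23.000°), engaged; cmd=(-12.500, 13.000, -93.000°) → follower=(6.500, -49.000, 242.000°)


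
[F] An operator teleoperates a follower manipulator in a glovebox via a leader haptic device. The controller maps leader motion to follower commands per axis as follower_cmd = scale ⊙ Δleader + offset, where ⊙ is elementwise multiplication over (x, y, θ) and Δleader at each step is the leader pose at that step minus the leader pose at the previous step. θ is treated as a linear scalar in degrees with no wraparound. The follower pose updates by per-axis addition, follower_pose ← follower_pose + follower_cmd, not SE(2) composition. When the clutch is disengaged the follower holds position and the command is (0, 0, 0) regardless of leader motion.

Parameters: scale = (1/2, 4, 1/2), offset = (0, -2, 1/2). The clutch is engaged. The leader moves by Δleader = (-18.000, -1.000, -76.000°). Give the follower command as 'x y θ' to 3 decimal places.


-9.000 -6.000 -37.500

axis x: 1/2·-18.000 + 0 = -9.000
axis y: 4·-1.000 + -2 = -6.000
axis θ: 1/2·-76.000 + 1/2 = -37.500


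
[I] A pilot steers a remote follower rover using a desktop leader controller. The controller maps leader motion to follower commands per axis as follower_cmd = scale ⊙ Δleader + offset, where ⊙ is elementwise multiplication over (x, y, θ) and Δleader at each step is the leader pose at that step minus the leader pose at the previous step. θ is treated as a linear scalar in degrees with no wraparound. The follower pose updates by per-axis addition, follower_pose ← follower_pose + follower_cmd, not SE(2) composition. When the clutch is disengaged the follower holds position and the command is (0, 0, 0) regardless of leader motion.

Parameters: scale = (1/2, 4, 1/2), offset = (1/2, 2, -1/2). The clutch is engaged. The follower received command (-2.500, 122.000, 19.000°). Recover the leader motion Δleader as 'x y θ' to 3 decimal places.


axis x: (-2.500 − 1/2) / (1/2) = -6.000
axis y: (122.000 − 2) / (4) = 30.000
axis θ: (19.000 − -1/2) / (1/2) = 39.000

-6.000 30.000 39.000


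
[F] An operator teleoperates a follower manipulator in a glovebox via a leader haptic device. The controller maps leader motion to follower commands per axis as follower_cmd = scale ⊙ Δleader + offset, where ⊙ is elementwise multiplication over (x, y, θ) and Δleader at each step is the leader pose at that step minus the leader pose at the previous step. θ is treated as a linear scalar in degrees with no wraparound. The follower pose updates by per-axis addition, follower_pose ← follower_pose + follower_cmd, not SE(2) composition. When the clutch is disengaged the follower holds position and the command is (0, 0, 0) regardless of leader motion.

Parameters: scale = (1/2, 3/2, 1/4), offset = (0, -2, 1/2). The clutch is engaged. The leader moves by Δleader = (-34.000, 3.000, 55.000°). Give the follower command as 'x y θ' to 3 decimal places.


axis x: 1/2·-34.000 + 0 = -17.000
axis y: 3/2·3.000 + -2 = 2.500
axis θ: 1/4·55.000 + 1/2 = 14.250

-17.000 2.500 14.250


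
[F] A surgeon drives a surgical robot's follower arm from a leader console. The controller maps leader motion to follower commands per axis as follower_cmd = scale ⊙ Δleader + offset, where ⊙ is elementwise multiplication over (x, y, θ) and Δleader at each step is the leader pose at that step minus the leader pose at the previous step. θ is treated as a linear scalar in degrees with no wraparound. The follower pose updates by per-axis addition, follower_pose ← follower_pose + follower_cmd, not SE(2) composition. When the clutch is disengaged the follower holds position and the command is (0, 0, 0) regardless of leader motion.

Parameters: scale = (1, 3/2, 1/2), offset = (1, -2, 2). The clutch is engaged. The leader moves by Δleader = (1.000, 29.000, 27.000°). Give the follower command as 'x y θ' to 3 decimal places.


2.000 41.500 15.500

axis x: 1·1.000 + 1 = 2.000
axis y: 3/2·29.000 + -2 = 41.500
axis θ: 1/2·27.000 + 2 = 15.500


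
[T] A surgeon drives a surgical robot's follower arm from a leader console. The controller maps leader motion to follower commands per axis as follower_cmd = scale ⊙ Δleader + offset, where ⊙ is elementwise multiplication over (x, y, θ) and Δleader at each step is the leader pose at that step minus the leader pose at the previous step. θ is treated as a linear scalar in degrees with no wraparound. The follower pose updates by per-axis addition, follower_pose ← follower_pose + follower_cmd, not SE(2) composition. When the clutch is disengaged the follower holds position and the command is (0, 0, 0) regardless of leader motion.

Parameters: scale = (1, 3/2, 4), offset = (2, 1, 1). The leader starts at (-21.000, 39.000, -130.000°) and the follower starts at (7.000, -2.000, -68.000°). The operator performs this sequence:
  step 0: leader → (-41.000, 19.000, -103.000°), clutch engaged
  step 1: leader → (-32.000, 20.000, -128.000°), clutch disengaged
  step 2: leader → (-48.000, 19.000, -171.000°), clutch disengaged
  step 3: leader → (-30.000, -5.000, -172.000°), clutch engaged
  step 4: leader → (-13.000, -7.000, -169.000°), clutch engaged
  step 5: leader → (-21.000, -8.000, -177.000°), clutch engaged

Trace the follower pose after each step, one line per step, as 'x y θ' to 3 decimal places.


step 0: Δleader=(-20.000, -20.000, 27.000°), engaged; cmd=(-18.000, -29.000, 109.000°) → follower=(-11.000, -31.000, 41.000°)
step 1: Δleader=(9.000, 1.000, -25.000°), disengaged; cmd=(0,0,0) → follower holds at (-11.000, -31.000, 41.000°)
step 2: Δleader=(-16.000, -1.000, -43.000°), disengaged; cmd=(0,0,0) → follower holds at (-11.000, -31.000, 41.000°)
step 3: Δleader=(18.000, -24.000, -1.000°), engaged; cmd=(20.000, -35.000, -3.000°) → follower=(9.000, -66.000, 38.000°)
step 4: Δleader=(17.000, -2.000, 3.000°), engaged; cmd=(19.000, -2.000, 13.000°) → follower=(28.000, -68.000, 51.000°)
step 5: Δleader=(-8.000, -1.000, -8.000°), engaged; cmd=(-6.000, -0.500, -31.000°) → follower=(22.000, -68.500, 20.000°)

-11.000 -31.000 41.000
-11.000 -31.000 41.000
-11.000 -31.000 41.000
9.000 -66.000 38.000
28.000 -68.000 51.000
22.000 -68.500 20.000


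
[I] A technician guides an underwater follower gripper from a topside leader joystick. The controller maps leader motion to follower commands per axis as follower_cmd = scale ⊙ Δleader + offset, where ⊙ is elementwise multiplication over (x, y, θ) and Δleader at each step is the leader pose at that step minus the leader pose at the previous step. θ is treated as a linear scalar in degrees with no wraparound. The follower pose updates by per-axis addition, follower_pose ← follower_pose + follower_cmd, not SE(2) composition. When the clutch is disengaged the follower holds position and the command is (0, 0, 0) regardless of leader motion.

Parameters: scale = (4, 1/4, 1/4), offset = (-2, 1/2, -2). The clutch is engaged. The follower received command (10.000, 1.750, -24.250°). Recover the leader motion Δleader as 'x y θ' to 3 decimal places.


3.000 5.000 -89.000

axis x: (10.000 − -2) / (4) = 3.000
axis y: (1.750 − 1/2) / (1/4) = 5.000
axis θ: (-24.250 − -2) / (1/4) = -89.000


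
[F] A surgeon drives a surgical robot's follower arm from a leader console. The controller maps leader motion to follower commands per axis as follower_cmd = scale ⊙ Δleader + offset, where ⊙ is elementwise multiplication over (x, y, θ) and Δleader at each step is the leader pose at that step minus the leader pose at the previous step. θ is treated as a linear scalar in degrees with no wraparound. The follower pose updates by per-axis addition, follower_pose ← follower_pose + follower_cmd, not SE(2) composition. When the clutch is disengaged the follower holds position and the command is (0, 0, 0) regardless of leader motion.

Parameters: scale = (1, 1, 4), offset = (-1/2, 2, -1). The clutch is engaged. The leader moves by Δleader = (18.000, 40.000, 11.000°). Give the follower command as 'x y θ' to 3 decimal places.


17.500 42.000 43.000

axis x: 1·18.000 + -1/2 = 17.500
axis y: 1·40.000 + 2 = 42.000
axis θ: 4·11.000 + -1 = 43.000


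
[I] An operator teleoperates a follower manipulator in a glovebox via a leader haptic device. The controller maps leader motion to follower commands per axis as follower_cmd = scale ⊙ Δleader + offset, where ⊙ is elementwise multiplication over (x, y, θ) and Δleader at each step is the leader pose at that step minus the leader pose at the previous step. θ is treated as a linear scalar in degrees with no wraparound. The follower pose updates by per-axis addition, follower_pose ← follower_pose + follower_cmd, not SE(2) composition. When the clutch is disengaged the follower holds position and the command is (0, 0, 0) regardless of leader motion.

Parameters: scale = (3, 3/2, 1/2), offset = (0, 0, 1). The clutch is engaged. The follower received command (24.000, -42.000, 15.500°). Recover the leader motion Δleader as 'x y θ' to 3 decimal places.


axis x: (24.000 − 0) / (3) = 8.000
axis y: (-42.000 − 0) / (3/2) = -28.000
axis θ: (15.500 − 1) / (1/2) = 29.000

8.000 -28.000 29.000


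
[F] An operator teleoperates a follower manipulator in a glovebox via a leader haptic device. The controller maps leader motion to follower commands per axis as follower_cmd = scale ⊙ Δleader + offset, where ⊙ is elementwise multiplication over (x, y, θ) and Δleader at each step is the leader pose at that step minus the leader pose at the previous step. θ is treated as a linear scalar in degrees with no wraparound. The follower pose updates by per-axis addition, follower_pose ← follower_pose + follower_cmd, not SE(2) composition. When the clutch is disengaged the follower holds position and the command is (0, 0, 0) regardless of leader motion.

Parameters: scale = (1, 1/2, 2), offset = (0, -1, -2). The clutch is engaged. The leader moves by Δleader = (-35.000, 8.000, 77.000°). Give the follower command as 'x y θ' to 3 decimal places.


axis x: 1·-35.000 + 0 = -35.000
axis y: 1/2·8.000 + -1 = 3.000
axis θ: 2·77.000 + -2 = 152.000

-35.000 3.000 152.000


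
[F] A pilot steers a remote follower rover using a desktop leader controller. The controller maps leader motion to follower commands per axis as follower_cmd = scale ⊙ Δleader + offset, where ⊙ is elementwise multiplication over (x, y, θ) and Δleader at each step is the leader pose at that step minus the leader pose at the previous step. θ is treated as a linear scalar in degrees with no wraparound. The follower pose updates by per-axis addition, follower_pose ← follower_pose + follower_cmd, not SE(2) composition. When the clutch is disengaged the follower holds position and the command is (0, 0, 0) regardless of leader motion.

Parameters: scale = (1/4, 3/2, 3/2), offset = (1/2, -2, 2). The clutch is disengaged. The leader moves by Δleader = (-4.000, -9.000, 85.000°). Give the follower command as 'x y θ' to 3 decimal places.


0.000 0.000 0.000

clutch disengaged → follower holds; cmd = (0, 0, 0)


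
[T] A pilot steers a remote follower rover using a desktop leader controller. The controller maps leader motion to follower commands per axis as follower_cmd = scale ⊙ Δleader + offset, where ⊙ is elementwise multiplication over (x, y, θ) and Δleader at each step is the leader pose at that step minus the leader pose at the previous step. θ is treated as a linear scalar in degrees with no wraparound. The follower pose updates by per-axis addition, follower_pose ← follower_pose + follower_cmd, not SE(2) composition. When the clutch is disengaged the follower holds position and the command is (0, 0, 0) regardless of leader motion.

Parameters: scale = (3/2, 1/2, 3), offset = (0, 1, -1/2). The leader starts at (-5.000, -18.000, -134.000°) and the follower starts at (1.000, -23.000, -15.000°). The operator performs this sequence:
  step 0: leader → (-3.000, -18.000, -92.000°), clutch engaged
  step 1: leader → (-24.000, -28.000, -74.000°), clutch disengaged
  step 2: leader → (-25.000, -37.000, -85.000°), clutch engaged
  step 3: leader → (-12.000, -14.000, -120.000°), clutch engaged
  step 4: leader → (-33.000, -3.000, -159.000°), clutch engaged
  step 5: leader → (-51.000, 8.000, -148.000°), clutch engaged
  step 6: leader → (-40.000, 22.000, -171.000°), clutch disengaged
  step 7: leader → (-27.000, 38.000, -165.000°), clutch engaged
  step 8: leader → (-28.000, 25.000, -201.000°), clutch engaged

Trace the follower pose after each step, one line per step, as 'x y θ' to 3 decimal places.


4.000 -22.000 110.500
4.000 -22.000 110.500
2.500 -25.500 77.000
22.000 -13.000 -28.500
-9.500 -6.500 -146.000
-36.500 0.000 -113.500
-36.500 0.000 -113.500
-17.000 9.000 -96.000
-18.500 3.500 -204.500

step 0: Δleader=(2.000, 0.000, 42.000°), engaged; cmd=(3.000, 1.000, 125.500°) → follower=(4.000, -22.000, 110.500°)
step 1: Δleader=(-21.000, -10.000, 18.000°), disengaged; cmd=(0,0,0) → follower holds at (4.000, -22.000, 110.500°)
step 2: Δleader=(-1.000, -9.000, -11.000°), engaged; cmd=(-1.500, -3.500, -33.500°) → follower=(2.500, -25.500, 77.000°)
step 3: Δleader=(13.000, 23.000, -35.000°), engaged; cmd=(19.500, 12.500, -105.500°) → follower=(22.000, -13.000, -28.500°)
step 4: Δleader=(-21.000, 11.000, -39.000°), engaged; cmd=(-31.500, 6.500, -117.500°) → follower=(-9.500, -6.500, -146.000°)
step 5: Δleader=(-18.000, 11.000, 11.000°), engaged; cmd=(-27.000, 6.500, 32.500°) → follower=(-36.500, 0.000, -113.500°)
step 6: Δleader=(11.000, 14.000, -23.000°), disengaged; cmd=(0,0,0) → follower holds at (-36.500, 0.000, -113.500°)
step 7: Δleader=(13.000, 16.000, 6.000°), engaged; cmd=(19.500, 9.000, 17.500°) → follower=(-17.000, 9.000, -96.000°)
step 8: Δleader=(-1.000, -13.000, -36.000°), engaged; cmd=(-1.500, -5.500, -108.500°) → follower=(-18.500, 3.500, -204.500°)


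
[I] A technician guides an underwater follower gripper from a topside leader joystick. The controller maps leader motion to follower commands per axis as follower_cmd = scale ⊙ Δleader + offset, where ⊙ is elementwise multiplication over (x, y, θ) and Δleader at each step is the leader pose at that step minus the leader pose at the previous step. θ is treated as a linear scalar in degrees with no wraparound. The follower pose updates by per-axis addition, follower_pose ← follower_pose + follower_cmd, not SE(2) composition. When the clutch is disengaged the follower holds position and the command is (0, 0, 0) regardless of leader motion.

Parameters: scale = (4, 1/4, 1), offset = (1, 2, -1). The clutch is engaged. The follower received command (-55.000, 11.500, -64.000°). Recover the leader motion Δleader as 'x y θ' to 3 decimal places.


axis x: (-55.000 − 1) / (4) = -14.000
axis y: (11.500 − 2) / (1/4) = 38.000
axis θ: (-64.000 − -1) / (1) = -63.000

-14.000 38.000 -63.000


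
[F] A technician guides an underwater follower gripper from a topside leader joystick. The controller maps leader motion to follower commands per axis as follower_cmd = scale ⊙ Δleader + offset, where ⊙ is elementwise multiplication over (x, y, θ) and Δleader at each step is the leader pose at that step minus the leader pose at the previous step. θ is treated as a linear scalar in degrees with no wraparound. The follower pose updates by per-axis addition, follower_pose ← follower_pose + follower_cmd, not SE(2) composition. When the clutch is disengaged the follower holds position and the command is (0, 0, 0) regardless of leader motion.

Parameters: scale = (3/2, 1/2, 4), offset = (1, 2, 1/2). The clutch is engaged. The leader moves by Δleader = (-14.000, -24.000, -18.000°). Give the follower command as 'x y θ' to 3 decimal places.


axis x: 3/2·-14.000 + 1 = -20.000
axis y: 1/2·-24.000 + 2 = -10.000
axis θ: 4·-18.000 + 1/2 = -71.500

-20.000 -10.000 -71.500


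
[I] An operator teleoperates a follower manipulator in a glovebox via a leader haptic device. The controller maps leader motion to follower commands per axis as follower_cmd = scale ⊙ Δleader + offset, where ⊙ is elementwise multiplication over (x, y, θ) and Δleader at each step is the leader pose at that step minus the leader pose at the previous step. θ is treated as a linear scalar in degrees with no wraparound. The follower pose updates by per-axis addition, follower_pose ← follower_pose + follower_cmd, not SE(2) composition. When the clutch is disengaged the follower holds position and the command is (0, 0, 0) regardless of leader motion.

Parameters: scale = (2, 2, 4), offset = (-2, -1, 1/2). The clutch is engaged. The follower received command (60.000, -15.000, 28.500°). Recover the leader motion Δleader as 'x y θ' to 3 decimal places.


axis x: (60.000 − -2) / (2) = 31.000
axis y: (-15.000 − -1) / (2) = -7.000
axis θ: (28.500 − 1/2) / (4) = 7.000

31.000 -7.000 7.000
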